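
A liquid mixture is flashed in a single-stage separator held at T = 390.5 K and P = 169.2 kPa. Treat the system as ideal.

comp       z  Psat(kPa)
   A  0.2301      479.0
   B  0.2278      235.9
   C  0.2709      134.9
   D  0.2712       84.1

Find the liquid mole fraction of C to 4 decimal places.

Raoult's law: Kᵢ = Pᵢˢᵃᵗ/P = Pᵢˢᵃᵗ/169.2.
  K_A = 479.0/169.2 = 2.830969, K_B = 235.9/169.2 = 1.394208, K_C = 134.9/169.2 = 0.797281, K_D = 84.1/169.2 = 0.497045
Let β = V/F and solve Σ zᵢ(Kᵢ−1)/(1+β(Kᵢ−1)) = 0.
g(0) = ΣzᵢKᵢ − 1 = 0.3198 and g(1) = 1 − Σzᵢ/Kᵢ = -0.1301, so a root lies in (0, 1).
Newton iteration, β⁰ = 0.38:
  β = 0.3800: g = 0.09842, g' = -0.4130 → β = 0.6183
  β = 0.6183: g = 0.00905, g' = -0.3516 → β = 0.6441
Converged at β = 0.6441.
Compositions from xᵢ = zᵢ/(1+β(Kᵢ−1)), yᵢ = Kᵢxᵢ:
  A: x = 0.1056, y = 0.2989
  B: x = 0.1817, y = 0.2533
  C: x = 0.3116, y = 0.2484
  D: x = 0.4012, y = 0.1994

x_C = 0.3116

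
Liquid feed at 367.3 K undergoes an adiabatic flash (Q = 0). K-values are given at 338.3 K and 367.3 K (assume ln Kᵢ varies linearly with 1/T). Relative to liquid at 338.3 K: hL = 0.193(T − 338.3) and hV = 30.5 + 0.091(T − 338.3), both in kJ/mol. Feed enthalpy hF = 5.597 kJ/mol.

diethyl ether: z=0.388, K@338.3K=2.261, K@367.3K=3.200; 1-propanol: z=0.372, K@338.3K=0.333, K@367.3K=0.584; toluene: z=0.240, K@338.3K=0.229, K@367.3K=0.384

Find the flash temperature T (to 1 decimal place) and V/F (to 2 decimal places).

Adiabatic flash: solve Rachford–Rice at each trial T, then check hF = ψ·hV(T) + (1−ψ)·hL(T).
  T = 338.3 K: K = (2.261, 0.333, 0.229), RR gives ψ = 0.063, H_out = 1.913 kJ/mol
  T = 367.3 K: K = (3.200, 0.584, 0.384), RR gives ψ = 0.496, H_out = 19.270 kJ/mol
  T = 352.8 K: K = (2.709, 0.446, 0.300), RR gives ψ = 0.275, H_out = 10.775 kJ/mol
  T = 345.6 K: K = (2.481, 0.387, 0.263), RR gives ψ = 0.173, H_out = 6.545 kJ/mol
  T = 342.0 K: K = (2.371, 0.360, 0.246), RR gives ψ = 0.120, H_out = 4.322 kJ/mol
  T = 343.8 K: K = (2.426, 0.373, 0.254), RR gives ψ = 0.146, H_out = 5.446 kJ/mol
Linear interpolation between T = 343.8 (H_out = 5.446) and T = 345.6 (H_out = 6.545) on hF = 5.597 gives T ≈ 344.0 K, at which ψ = 0.15.

T = 344.0 K, V/F = 0.15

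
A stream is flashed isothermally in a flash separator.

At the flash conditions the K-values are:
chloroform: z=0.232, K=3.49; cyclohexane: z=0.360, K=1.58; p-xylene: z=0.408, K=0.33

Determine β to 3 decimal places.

Let β = V/F and solve Σ zᵢ(Kᵢ−1)/(1+β(Kᵢ−1)) = 0.
g(0) = ΣzᵢKᵢ − 1 = 0.513 and g(1) = 1 − Σzᵢ/Kᵢ = -0.531, so a root lies in (0, 1).
Newton–Raphson from β = 0.5:
  β = 0.500: g = 0.0081, g' = -0.772 → β = 0.511
  β = 0.511: g = -0.0000, g' = -0.774 → β = 0.510
Converged at β = 0.510.

β = 0.510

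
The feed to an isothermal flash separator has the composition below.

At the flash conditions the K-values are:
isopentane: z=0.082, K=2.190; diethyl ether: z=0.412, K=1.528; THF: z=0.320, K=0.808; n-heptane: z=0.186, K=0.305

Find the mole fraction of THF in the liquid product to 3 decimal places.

Material balance + equilibrium reduce to Σ zᵢ(Kᵢ−1)/(1+ψ(Kᵢ−1)) = 0.
Check two-phase: ΣzᵢKᵢ = 1.124 > 1 and Σzᵢ/Kᵢ = 1.313 > 1, so g(0) = 0.124 > 0 and g(1) = -0.313 < 0.
Newton iteration, ψ⁰ = 0.5:
  ψ = 0.500: g = -0.0328, g' = -0.343 → ψ = 0.404
  ψ = 0.404: g = -0.0013, g' = -0.319 → ψ = 0.400
Converged at ψ = 0.400.
Compositions from xᵢ = zᵢ/(1+ψ(Kᵢ−1)), yᵢ = Kᵢxᵢ:
  isopentane: x = 0.056, y = 0.122
  diethyl ether: x = 0.340, y = 0.520
  THF: x = 0.347, y = 0.280
  n-heptane: x = 0.258, y = 0.079

x_THF = 0.347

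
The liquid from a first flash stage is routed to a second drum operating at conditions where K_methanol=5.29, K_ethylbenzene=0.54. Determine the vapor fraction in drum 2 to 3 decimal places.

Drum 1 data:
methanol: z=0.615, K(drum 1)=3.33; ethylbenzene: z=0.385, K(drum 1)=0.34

Drum 1:
Newton–Raphson from ψ₁ = 0.36:
  ψ₁ = 0.360: g = 0.4460, g' = -1.276 → ψ₁ = 0.710
  ψ₁ = 0.710: g = 0.0622, g' = -1.067 → ψ₁ = 0.768
  ψ₁ = 0.768: g = -0.0013, g' = -1.119 → ψ₁ = 0.767
Converged at ψ₁ = 0.767.
Drum-1 compositions:
  methanol: x = 0.221, y = 0.735
  ethylbenzene: x = 0.779, y = 0.265
Drum-2 feed = drum-1 liquid: z₂ = (0.2207, 0.7793).
Drum 2:
Newton–Raphson from ψ₂ = 0.5:
  ψ₂ = 0.500: g = -0.1644, g' = -0.689 → ψ₂ = 0.261
  ψ₂ = 0.261: g = 0.0391, g' = -1.116 → ψ₂ = 0.296
  ψ₂ = 0.296: g = 0.0019, g' = -1.009 → ψ₂ = 0.298
Converged at ψ₂ = 0.298.
  methanol: x = 0.097, y = 0.512
  ethylbenzene: x = 0.903, y = 0.488

V/F (drum 2) = 0.298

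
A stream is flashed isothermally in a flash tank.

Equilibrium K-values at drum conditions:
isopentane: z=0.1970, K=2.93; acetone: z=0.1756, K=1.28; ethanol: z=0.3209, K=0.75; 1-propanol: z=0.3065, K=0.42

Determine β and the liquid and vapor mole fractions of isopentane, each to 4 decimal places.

Rachford–Rice: g(β) = Σ zᵢ(Kᵢ−1)/(1+β(Kᵢ−1)) = 0.
g(0) = ΣzᵢKᵢ − 1 = 0.1714 and g(1) = 1 − Σzᵢ/Kᵢ = -0.3621, so a root lies in (0, 1).
Newton–Raphson from β = 0.5:
  β = 0.5000: g = -0.10545, g' = -0.4314 → β = 0.2556
  β = 0.2556: g = 0.00610, g' = -0.5061 → β = 0.2676
  β = 0.2676: g = 0.00005, g' = -0.4985 → β = 0.2677
Converged at β = 0.2677.
Compositions from xᵢ = zᵢ/(1+β(Kᵢ−1)), yᵢ = Kᵢxᵢ:
  isopentane: x = 0.1299, y = 0.3806
  acetone: x = 0.1634, y = 0.2091
  ethanol: x = 0.3439, y = 0.2579
  1-propanol: x = 0.3628, y = 0.1524

β = 0.2677, x_isopentane = 0.1299, y_isopentane = 0.3806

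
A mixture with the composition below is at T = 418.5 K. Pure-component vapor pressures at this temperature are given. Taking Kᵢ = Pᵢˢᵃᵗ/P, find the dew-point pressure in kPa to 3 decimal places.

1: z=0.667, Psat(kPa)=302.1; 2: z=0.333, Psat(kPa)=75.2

At the dew point ψ → 1, so Σzᵢ/Kᵢ = 1 with Kᵢ = Pᵢˢᵃᵗ/P ⇒ 1/P = Σzᵢ/Pᵢˢᵃᵗ.
1/P = 0.667/302.1 + 0.333/75.2 = 0.006636 ⇒ P = 150.692 kPa

Pdew = 150.692 kPa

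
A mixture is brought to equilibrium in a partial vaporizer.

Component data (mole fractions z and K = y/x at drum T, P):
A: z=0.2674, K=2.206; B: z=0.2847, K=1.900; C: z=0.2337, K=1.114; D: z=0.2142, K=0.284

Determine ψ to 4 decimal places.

ψ = 0.7717

Rachford–Rice: g(ψ) = Σ zᵢ(Kᵢ−1)/(1+ψ(Kᵢ−1)) = 0.
g(0) = ΣzᵢKᵢ − 1 = 0.4520 and g(1) = 1 − Σzᵢ/Kᵢ = -0.2351, so a root lies in (0, 1).
Newton iteration, ψ⁰ = 0.5:
  ψ = 0.5000: g = 0.16420, g' = -0.5302 → ψ = 0.8097
  ψ = 0.8097: g = -0.02918, g' = -0.8010 → ψ = 0.7733
  ψ = 0.7733: g = -0.00119, g' = -0.7381 → ψ = 0.7717
Converged at ψ = 0.7717.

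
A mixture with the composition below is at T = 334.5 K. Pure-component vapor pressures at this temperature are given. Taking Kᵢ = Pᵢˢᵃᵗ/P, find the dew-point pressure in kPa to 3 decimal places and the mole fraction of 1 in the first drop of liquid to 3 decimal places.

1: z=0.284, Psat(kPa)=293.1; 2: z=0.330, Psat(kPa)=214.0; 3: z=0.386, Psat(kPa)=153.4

Pdew = 198.914 kPa, x_1 = 0.193

At the dew point ψ → 1, so Σzᵢ/Kᵢ = 1 with Kᵢ = Pᵢˢᵃᵗ/P ⇒ 1/P = Σzᵢ/Pᵢˢᵃᵗ.
1/P = 0.284/293.1 + 0.330/214.0 + 0.386/153.4 = 0.005027 ⇒ P = 198.914 kPa
xᵢ = zᵢP/Pᵢˢᵃᵗ ⇒ x_1 = 0.284·198.914/293.1 = 0.193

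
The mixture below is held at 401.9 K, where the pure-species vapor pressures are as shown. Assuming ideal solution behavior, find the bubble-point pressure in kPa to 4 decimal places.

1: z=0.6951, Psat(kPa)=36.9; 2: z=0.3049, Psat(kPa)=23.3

At the bubble point ψ → 0, so ΣzᵢKᵢ = 1 with Kᵢ = Pᵢˢᵃᵗ/P ⇒ P = ΣzᵢPᵢˢᵃᵗ.
P = 0.6951·36.9 + 0.3049·23.3 = 32.7534 kPa

Pbub = 32.7534 kPa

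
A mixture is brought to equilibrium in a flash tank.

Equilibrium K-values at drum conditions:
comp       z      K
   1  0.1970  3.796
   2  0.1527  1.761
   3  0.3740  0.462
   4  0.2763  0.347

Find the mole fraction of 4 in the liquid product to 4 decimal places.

Material balance + equilibrium reduce to Σ zᵢ(Kᵢ−1)/(1+V/F(Kᵢ−1)) = 0.
Check two-phase: ΣzᵢKᵢ = 1.2854 > 1 and Σzᵢ/Kᵢ = 1.7444 > 1, so g(0) = 0.2854 > 0 and g(1) = -0.7444 < 0.
Newton–Raphson from V/F = 0.5:
  V/F = 0.5000: g = -0.22927, g' = -0.7765 → V/F = 0.2047
  V/F = 0.2047: g = 0.01643, g' = -0.9827 → V/F = 0.2215
  V/F = 0.2215: g = 0.00026, g' = -0.9527 → V/F = 0.2217
Converged at V/F = 0.2217.
Compositions from xᵢ = zᵢ/(1+V/F(Kᵢ−1)), yᵢ = Kᵢxᵢ:
  1: x = 0.1216, y = 0.4616
  2: x = 0.1307, y = 0.2301
  3: x = 0.4247, y = 0.1962
  4: x = 0.3231, y = 0.1121

x_4 = 0.3231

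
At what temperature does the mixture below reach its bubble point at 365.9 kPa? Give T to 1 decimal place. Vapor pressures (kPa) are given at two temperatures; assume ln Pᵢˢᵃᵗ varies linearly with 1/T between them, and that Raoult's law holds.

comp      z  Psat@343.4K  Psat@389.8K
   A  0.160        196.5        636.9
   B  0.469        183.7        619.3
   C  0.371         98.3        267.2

Bubble-point temperature: ΣzᵢPᵢˢᵃᵗ(T) = P. Interpolate ln Pᵢˢᵃᵗ = aᵢ + bᵢ/T.
  T = 343.4 K: ΣzᵢPᵢˢᵃᵗ = 154.06 kPa
  T = 389.8 K: ΣzᵢPᵢˢᵃᵗ = 491.49 kPa
  T = 366.6 K: ΣzᵢPᵢˢᵃᵗ = 285.20 kPa
  T = 378.2 K: ΣzᵢPᵢˢᵃᵗ = 377.46 kPa
  T = 372.4 K: ΣzᵢPᵢˢᵃᵗ = 328.80 kPa
  T = 375.3 K: ΣzᵢPᵢˢᵃᵗ = 352.47 kPa
Interpolating between 375.3 K and 378.2 K gives T ≈ 376.9 K.

T = 376.9 K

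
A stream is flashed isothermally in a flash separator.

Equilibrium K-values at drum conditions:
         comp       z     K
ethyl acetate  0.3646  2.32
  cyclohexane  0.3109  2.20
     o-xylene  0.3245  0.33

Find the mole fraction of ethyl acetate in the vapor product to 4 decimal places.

y_ethyl acetate = 0.4247

Rachford–Rice: g(ψ) = Σ zᵢ(Kᵢ−1)/(1+ψ(Kᵢ−1)) = 0.
g(0) = ΣzᵢKᵢ − 1 = 0.6369 and g(1) = 1 − Σzᵢ/Kᵢ = -0.2818, so a root lies in (0, 1).
Newton iteration, ψ⁰ = 0.5:
  ψ = 0.5000: g = 0.19616, g' = -0.7348 → ψ = 0.7669
  ψ = 0.7669: g = -0.01379, g' = -0.8946 → ψ = 0.7515
  ψ = 0.7515: g = -0.00015, g' = -0.8749 → ψ = 0.7514
Converged at ψ = 0.7514.
Compositions from xᵢ = zᵢ/(1+ψ(Kᵢ−1)), yᵢ = Kᵢxᵢ:
  ethyl acetate: x = 0.1831, y = 0.4247
  cyclohexane: x = 0.1635, y = 0.3597
  o-xylene: x = 0.6535, y = 0.2156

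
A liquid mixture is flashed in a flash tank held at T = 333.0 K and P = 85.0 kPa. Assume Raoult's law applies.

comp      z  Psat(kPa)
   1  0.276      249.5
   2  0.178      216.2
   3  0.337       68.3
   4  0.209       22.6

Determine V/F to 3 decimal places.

V/F = 0.656

Raoult's law: Kᵢ = Pᵢˢᵃᵗ/P = Pᵢˢᵃᵗ/85.0.
  K_1 = 249.5/85.0 = 2.93529, K_2 = 216.2/85.0 = 2.54353, K_3 = 68.3/85.0 = 0.80353, K_4 = 22.6/85.0 = 0.26588
Iterate (Newton) starting at V/F = 0.5:
  V/F = 0.500: g = 0.1107, g' = -0.699 → V/F = 0.658
  V/F = 0.658: g = -0.0018, g' = -0.743 → V/F = 0.656
Converged at V/F = 0.656.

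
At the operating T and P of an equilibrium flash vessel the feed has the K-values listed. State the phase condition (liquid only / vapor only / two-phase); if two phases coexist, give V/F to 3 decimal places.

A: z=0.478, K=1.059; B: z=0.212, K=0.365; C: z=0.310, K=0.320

ΣzᵢKᵢ = 0.683; Σzᵢ/Kᵢ = 2.001.
Since ΣzᵢKᵢ < 1 the mixture is below its bubble point — single liquid phase.

liquid only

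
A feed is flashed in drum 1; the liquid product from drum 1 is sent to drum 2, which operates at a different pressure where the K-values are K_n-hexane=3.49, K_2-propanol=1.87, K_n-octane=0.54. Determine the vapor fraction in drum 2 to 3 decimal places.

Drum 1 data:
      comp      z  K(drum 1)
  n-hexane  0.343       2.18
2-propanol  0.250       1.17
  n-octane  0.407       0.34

Drum 1:
Rachford–Rice: g(ψ₁) = Σ zᵢ(Kᵢ−1)/(1+ψ₁(Kᵢ−1)) = 0.
Check two-phase: ΣzᵢKᵢ = 1.179 > 1 and Σzᵢ/Kᵢ = 1.568 > 1, so g(0) = 0.179 > 0 and g(1) = -0.568 < 0.
Newton–Raphson from ψ₁ = 0.5:
  ψ₁ = 0.500: g = -0.1072, g' = -0.590 → ψ₁ = 0.318
  ψ₁ = 0.318: g = -0.0055, g' = -0.543 → ψ₁ = 0.308
Converged at ψ₁ = 0.308.
Drum-1 compositions:
  n-hexane: x = 0.252, y = 0.548
  2-propanol: x = 0.238, y = 0.278
  n-octane: x = 0.511, y = 0.174
Drum-2 feed = drum-1 liquid: z₂ = (0.2515, 0.2376, 0.5109).
Drum 2:
Newton–Raphson from ψ₂ = 0.5:
  ψ₂ = 0.500: g = 0.1178, g' = -0.579 → ψ₂ = 0.703
  ψ₂ = 0.703: g = 0.0084, g' = -0.511 → ψ₂ = 0.720
Converged at ψ₂ = 0.720.
  n-hexane: x = 0.090, y = 0.314
  2-propanol: x = 0.146, y = 0.273
  n-octane: x = 0.764, y = 0.412

V/F (drum 2) = 0.720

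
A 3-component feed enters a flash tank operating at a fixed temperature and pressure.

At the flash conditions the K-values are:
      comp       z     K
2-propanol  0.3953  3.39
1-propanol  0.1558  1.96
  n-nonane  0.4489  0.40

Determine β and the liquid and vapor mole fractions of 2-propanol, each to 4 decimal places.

β = 0.6745, x_2-propanol = 0.1513, y_2-propanol = 0.5130

Let β = V/F and solve Σ zᵢ(Kᵢ−1)/(1+β(Kᵢ−1)) = 0.
Feasibility: ΣzᵢKᵢ = 1.8250, Σzᵢ/Kᵢ = 1.3183 — both > 1, two phases present.
Iterate (Newton) starting at β = 0.5:
  β = 0.5000: g = 0.14671, g' = -0.8640 → β = 0.6698
  β = 0.6698: g = 0.00398, g' = -0.8387 → β = 0.6745
Converged at β = 0.6745.
Compositions from xᵢ = zᵢ/(1+β(Kᵢ−1)), yᵢ = Kᵢxᵢ:
  2-propanol: x = 0.1513, y = 0.5130
  1-propanol: x = 0.0946, y = 0.1853
  n-nonane: x = 0.7541, y = 0.3016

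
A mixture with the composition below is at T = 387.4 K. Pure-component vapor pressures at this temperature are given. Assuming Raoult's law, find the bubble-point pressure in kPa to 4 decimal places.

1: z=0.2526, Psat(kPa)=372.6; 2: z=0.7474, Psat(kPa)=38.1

At the bubble point ψ → 0, so ΣzᵢKᵢ = 1 with Kᵢ = Pᵢˢᵃᵗ/P ⇒ P = ΣzᵢPᵢˢᵃᵗ.
P = 0.2526·372.6 + 0.7474·38.1 = 122.5947 kPa

Pbub = 122.5947 kPa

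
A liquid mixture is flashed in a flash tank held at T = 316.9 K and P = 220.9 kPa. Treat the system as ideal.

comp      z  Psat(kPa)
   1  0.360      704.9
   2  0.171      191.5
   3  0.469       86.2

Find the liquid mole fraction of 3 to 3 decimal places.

Raoult's law: Kᵢ = Pᵢˢᵃᵗ/P = Pᵢˢᵃᵗ/220.9.
  K_1 = 704.9/220.9 = 3.19104, K_2 = 191.5/220.9 = 0.86691, K_3 = 86.2/220.9 = 0.39022
Newton–Raphson from β = 0.47:
  β = 0.470: g = -0.0366, g' = -0.766 → β = 0.422
  β = 0.422: g = 0.0004, g' = -0.786 → β = 0.423
Converged at β = 0.423.
Compositions from xᵢ = zᵢ/(1+β(Kᵢ−1)), yᵢ = Kᵢxᵢ:
  1: x = 0.187, y = 0.596
  2: x = 0.181, y = 0.157
  3: x = 0.632, y = 0.247

x_3 = 0.632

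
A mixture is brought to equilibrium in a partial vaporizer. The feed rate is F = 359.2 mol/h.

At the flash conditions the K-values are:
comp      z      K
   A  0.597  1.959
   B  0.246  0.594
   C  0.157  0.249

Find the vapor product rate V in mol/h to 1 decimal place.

Material balance + equilibrium reduce to Σ zᵢ(Kᵢ−1)/(1+V/F(Kᵢ−1)) = 0.
Check two-phase: ΣzᵢKᵢ = 1.355 > 1 and Σzᵢ/Kᵢ = 1.349 > 1, so g(0) = 0.355 > 0 and g(1) = -0.349 < 0.
Newton–Raphson from V/F = 0.69:
  V/F = 0.690: g = -0.0389, g' = -0.659 → V/F = 0.631
  V/F = 0.631: g = -0.0016, g' = -0.606 → V/F = 0.628
Converged at V/F = 0.628.
Then V = V/F·F = 0.6282·359.2 = 225.6 mol/h and L = F − V = 133.6 mol/h.

V = 225.6 mol/h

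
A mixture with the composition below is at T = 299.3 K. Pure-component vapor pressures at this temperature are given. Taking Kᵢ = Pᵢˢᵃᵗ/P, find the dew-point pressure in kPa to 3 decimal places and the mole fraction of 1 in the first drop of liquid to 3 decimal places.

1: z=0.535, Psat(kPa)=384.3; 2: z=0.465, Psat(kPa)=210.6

Pdew = 277.769 kPa, x_1 = 0.387

At the dew point ψ → 1, so Σzᵢ/Kᵢ = 1 with Kᵢ = Pᵢˢᵃᵗ/P ⇒ 1/P = Σzᵢ/Pᵢˢᵃᵗ.
1/P = 0.535/384.3 + 0.465/210.6 = 0.003600 ⇒ P = 277.769 kPa
xᵢ = zᵢP/Pᵢˢᵃᵗ ⇒ x_1 = 0.535·277.769/384.3 = 0.387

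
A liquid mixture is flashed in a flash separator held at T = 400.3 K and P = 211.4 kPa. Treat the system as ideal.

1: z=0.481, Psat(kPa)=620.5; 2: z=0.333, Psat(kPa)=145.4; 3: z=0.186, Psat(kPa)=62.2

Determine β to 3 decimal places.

β = 0.704

Raoult's law: Kᵢ = Pᵢˢᵃᵗ/P = Pᵢˢᵃᵗ/211.4.
  K_1 = 620.5/211.4 = 2.93519, K_2 = 145.4/211.4 = 0.68780, K_3 = 62.2/211.4 = 0.29423
Rachford–Rice: g(β) = Σ zᵢ(Kᵢ−1)/(1+β(Kᵢ−1)) = 0.
Feasibility: ΣzᵢKᵢ = 1.696, Σzᵢ/Kᵢ = 1.280 — both > 1, two phases present.
Newton–Raphson from β = 0.4:
  β = 0.400: g = 0.2230, g' = -0.795 → β = 0.681
  β = 0.681: g = 0.0171, g' = -0.731 → β = 0.704
Converged at β = 0.704.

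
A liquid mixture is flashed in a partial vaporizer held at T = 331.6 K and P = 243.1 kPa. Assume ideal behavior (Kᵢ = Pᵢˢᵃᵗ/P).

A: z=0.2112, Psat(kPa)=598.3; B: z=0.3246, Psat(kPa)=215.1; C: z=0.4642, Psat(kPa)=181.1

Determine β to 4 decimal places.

β = 0.5153

Raoult's law: Kᵢ = Pᵢˢᵃᵗ/P = Pᵢˢᵃᵗ/243.1.
  K_A = 598.3/243.1 = 2.461127, K_B = 215.1/243.1 = 0.884821, K_C = 181.1/243.1 = 0.744961
Material balance + equilibrium reduce to Σ zᵢ(Kᵢ−1)/(1+β(Kᵢ−1)) = 0.
g(0) = ΣzᵢKᵢ − 1 = 0.1528 and g(1) = 1 − Σzᵢ/Kᵢ = -0.0758, so a root lies in (0, 1).
Newton–Raphson from β = 0.5:
  β = 0.5000: g = 0.00295, g' = -0.1951 → β = 0.5151
  β = 0.5151: g = 0.00003, g' = -0.1917 → β = 0.5153
Converged at β = 0.5153.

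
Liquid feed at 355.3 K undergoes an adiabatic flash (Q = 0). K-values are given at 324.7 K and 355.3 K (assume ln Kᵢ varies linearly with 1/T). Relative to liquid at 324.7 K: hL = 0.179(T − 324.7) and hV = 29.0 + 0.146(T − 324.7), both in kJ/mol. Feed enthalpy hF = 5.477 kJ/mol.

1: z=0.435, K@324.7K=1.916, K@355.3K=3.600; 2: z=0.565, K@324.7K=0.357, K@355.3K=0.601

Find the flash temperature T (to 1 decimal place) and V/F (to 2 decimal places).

Adiabatic flash: solve Rachford–Rice at each trial T, then check hF = ψ·hV(T) + (1−ψ)·hL(T).
  T = 324.7 K: K = (1.916, 0.357), RR gives ψ = 0.060, H_out = 1.731 kJ/mol
  T = 355.3 K: K = (3.600, 0.601), RR gives ψ = 0.873, H_out = 29.911 kJ/mol
  T = 340.0 K: K = (2.664, 0.469), RR gives ψ = 0.479, H_out = 16.391 kJ/mol
  T = 332.4 K: K = (2.270, 0.411), RR gives ψ = 0.293, H_out = 9.811 kJ/mol
  T = 328.5 K: K = (2.085, 0.383), RR gives ψ = 0.184, H_out = 6.002 kJ/mol
  T = 326.6 K: K = (1.999, 0.370), RR gives ψ = 0.125, H_out = 3.954 kJ/mol
Linear interpolation between T = 326.6 (H_out = 3.954) and T = 328.5 (H_out = 6.002) on hF = 5.477 gives T ≈ 328.0 K, at which ψ = 0.17.

T = 328.0 K, V/F = 0.17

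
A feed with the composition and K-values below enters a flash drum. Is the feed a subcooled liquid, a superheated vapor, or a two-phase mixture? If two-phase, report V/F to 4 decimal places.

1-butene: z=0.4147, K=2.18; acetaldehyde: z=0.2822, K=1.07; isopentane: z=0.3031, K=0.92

ΣzᵢKᵢ = 1.4849; Σzᵢ/Kᵢ = 0.7834.
Since Σzᵢ/Kᵢ < 1 the mixture is above its dew point — single vapor phase.

superheated vapor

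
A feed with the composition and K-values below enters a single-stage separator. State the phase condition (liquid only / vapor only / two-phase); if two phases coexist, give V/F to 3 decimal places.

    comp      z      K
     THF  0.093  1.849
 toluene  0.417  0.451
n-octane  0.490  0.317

ΣzᵢKᵢ = 0.515; Σzᵢ/Kᵢ = 2.521.
Since ΣzᵢKᵢ < 1 the mixture is below its bubble point — single liquid phase.

liquid only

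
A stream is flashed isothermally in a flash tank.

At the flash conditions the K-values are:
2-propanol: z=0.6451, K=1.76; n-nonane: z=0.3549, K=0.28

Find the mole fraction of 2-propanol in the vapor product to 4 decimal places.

Newton iteration, β⁰ = 0.68:
  β = 0.6800: g = -0.17741, g' = -0.8682 → β = 0.4757
  β = 0.4757: g = -0.02852, g' = -0.6266 → β = 0.4301
  β = 0.4301: g = -0.00068, g' = -0.5977 → β = 0.4290
Converged at β = 0.4290.
Compositions from xᵢ = zᵢ/(1+β(Kᵢ−1)), yᵢ = Kᵢxᵢ:
  2-propanol: x = 0.4865, y = 0.8562
  n-nonane: x = 0.5135, y = 0.1438

y_2-propanol = 0.8562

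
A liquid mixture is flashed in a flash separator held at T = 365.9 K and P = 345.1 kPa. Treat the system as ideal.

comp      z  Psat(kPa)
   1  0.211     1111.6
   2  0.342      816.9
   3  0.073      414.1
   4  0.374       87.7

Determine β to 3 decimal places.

β = 0.568

Raoult's law: Kᵢ = Pᵢˢᵃᵗ/P = Pᵢˢᵃᵗ/345.1.
  K_1 = 1111.6/345.1 = 3.22110, K_2 = 816.9/345.1 = 2.36714, K_3 = 414.1/345.1 = 1.19994, K_4 = 87.7/345.1 = 0.25413
Rachford–Rice: g(β) = Σ zᵢ(Kᵢ−1)/(1+β(Kᵢ−1)) = 0.
Feasibility: ΣzᵢKᵢ = 1.672, Σzᵢ/Kᵢ = 1.743 — both > 1, two phases present.
Newton iteration, β⁰ = 0.54:
  β = 0.540: g = 0.0282, g' = -1.012 → β = 0.568
Converged at β = 0.568.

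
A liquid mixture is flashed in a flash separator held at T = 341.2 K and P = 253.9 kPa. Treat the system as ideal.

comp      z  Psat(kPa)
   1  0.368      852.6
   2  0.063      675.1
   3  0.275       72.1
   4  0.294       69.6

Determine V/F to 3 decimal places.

V/F = 0.344

Raoult's law: Kᵢ = Pᵢˢᵃᵗ/P = Pᵢˢᵃᵗ/253.9.
  K_1 = 852.6/253.9 = 3.35801, K_2 = 675.1/253.9 = 2.65892, K_3 = 72.1/253.9 = 0.28397, K_4 = 69.6/253.9 = 0.27412
Newton iteration, V/F⁰ = 0.5:
  V/F = 0.500: g = -0.1863, g' = -1.207 → V/F = 0.346
  V/F = 0.346: g = -0.0019, g' = -1.216 → V/F = 0.344
Converged at V/F = 0.344.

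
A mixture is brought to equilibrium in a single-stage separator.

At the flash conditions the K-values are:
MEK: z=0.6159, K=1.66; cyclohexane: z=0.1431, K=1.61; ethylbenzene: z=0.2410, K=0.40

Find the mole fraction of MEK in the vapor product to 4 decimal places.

y_MEK = 0.6429

Let β = V/F and solve Σ zᵢ(Kᵢ−1)/(1+β(Kᵢ−1)) = 0.
g(0) = ΣzᵢKᵢ − 1 = 0.3492 and g(1) = 1 − Σzᵢ/Kᵢ = -0.0624, so a root lies in (0, 1).
Iterate (Newton) starting at β = 0.59:
  β = 0.5900: g = 0.13292, g' = -0.3757 → β = 0.9438
  β = 0.9438: g = -0.02753, g' = -0.5845 → β = 0.8967
  β = 0.8967: g = -0.00122, g' = -0.5347 → β = 0.8944
Converged at β = 0.8944.
Compositions from xᵢ = zᵢ/(1+β(Kᵢ−1)), yᵢ = Kᵢxᵢ:
  MEK: x = 0.3873, y = 0.6429
  cyclohexane: x = 0.0926, y = 0.1491
  ethylbenzene: x = 0.5201, y = 0.2081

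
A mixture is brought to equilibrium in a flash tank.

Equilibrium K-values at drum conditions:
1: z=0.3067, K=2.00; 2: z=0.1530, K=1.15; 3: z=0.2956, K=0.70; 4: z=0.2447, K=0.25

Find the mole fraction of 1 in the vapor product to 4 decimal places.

y_1 = 0.5447

Newton iteration, ψ⁰ = 0.54:
  ψ = 0.5400: g = -0.19388, g' = -0.5589 → ψ = 0.1931
  ψ = 0.1931: g = -0.02939, g' = -0.4369 → ψ = 0.1259
  ψ = 0.1259: g = 0.00012, g' = -0.4418 → ψ = 0.1261
Converged at ψ = 0.1261.
Compositions from xᵢ = zᵢ/(1+ψ(Kᵢ−1)), yᵢ = Kᵢxᵢ:
  1: x = 0.2723, y = 0.5447
  2: x = 0.1502, y = 0.1727
  3: x = 0.3072, y = 0.2151
  4: x = 0.2703, y = 0.0676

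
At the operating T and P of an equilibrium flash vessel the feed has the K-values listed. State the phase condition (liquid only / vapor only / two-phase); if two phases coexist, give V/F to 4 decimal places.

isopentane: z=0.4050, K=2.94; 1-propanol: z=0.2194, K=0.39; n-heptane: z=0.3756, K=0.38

two-phase, V/F = 0.3504

ΣzᵢKᵢ = 1.4190; Σzᵢ/Kᵢ = 1.6887.
Both exceed 1, so a two-phase solution exists.
Let ψ = V/F and solve Σ zᵢ(Kᵢ−1)/(1+ψ(Kᵢ−1)) = 0.
Newton–Raphson from ψ = 0.7:
  ψ = 0.7000: g = -0.31180, g' = -0.9735 → ψ = 0.3797
  ψ = 0.3797: g = -0.02633, g' = -0.8907 → ψ = 0.3502
  ψ = 0.3502: g = 0.00025, g' = -0.9081 → ψ = 0.3504
Converged at ψ = 0.3504.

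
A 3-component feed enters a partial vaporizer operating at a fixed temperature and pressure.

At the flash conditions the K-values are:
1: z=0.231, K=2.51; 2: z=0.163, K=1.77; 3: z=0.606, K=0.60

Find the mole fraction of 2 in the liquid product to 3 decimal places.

Rachford–Rice: g(ψ) = Σ zᵢ(Kᵢ−1)/(1+ψ(Kᵢ−1)) = 0.
Check two-phase: ΣzᵢKᵢ = 1.232 > 1 and Σzᵢ/Kᵢ = 1.194 > 1, so g(0) = 0.232 > 0 and g(1) = -0.194 < 0.
Newton iteration, ψ⁰ = 0.68:
  ψ = 0.680: g = -0.0785, g' = -0.353 → ψ = 0.458
  ψ = 0.458: g = 0.0024, g' = -0.382 → ψ = 0.464
Converged at ψ = 0.464.
Compositions from xᵢ = zᵢ/(1+ψ(Kᵢ−1)), yᵢ = Kᵢxᵢ:
  1: x = 0.136, y = 0.341
  2: x = 0.120, y = 0.213
  3: x = 0.744, y = 0.446

x_2 = 0.120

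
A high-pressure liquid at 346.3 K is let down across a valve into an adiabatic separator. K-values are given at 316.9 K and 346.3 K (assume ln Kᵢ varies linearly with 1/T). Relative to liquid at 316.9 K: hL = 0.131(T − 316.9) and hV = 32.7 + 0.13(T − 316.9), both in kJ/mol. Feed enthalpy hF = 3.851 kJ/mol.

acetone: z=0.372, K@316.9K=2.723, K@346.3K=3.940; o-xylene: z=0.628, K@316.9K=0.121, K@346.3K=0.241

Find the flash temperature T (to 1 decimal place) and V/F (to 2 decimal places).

Adiabatic flash: solve Rachford–Rice at each trial T, then check hF = ψ·hV(T) + (1−ψ)·hL(T).
  T = 316.9 K: K = (2.723, 0.121), RR gives ψ = 0.059, H_out = 1.920 kJ/mol
  T = 346.3 K: K = (3.940, 0.241), RR gives ψ = 0.277, H_out = 12.885 kJ/mol
  T = 331.6 K: K = (3.302, 0.173), RR gives ψ = 0.177, H_out = 7.720 kJ/mol
  T = 324.2 K: K = (3.003, 0.145), RR gives ψ = 0.122, H_out = 4.936 kJ/mol
  T = 320.5 K: K = (2.859, 0.133), RR gives ψ = 0.091, H_out = 3.450 kJ/mol
  T = 322.4 K: K = (2.933, 0.139), RR gives ψ = 0.107, H_out = 4.223 kJ/mol
Linear interpolation between T = 320.5 (H_out = 3.450) and T = 322.4 (H_out = 4.223) on hF = 3.851 gives T ≈ 321.5 K, at which ψ = 0.10.

T = 321.5 K, V/F = 0.10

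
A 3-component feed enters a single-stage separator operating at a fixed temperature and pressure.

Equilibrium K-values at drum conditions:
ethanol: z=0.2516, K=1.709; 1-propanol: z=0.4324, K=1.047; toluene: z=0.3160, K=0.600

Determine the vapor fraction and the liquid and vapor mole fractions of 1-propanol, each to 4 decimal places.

ψ = 0.4567, x_1-propanol = 0.4233, y_1-propanol = 0.4432

Newton–Raphson from ψ = 0.5:
  ψ = 0.5000: g = -0.00645, g' = -0.1488 → ψ = 0.4567
Converged at ψ = 0.4567.
Compositions from xᵢ = zᵢ/(1+ψ(Kᵢ−1)), yᵢ = Kᵢxᵢ:
  ethanol: x = 0.1901, y = 0.3248
  1-propanol: x = 0.4233, y = 0.4432
  toluene: x = 0.3866, y = 0.2320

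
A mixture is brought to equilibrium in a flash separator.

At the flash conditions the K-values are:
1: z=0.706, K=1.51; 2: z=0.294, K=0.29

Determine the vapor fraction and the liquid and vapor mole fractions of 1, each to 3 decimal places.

Let ψ = V/F and solve Σ zᵢ(Kᵢ−1)/(1+ψ(Kᵢ−1)) = 0.
Feasibility: ΣzᵢKᵢ = 1.151, Σzᵢ/Kᵢ = 1.481 — both > 1, two phases present.
Binary case is linear: z₁(K₁−1)(1+ψ(K₂−1)) + z₂(K₂−1)(1+ψ(K₁−1)) = 0
⇒ ψ = [z₁(K₁−1)+z₂(K₂−1)] / [−(K₁−1)(K₂−1)] = 0.1513/0.3621 = 0.418
Compositions from xᵢ = zᵢ/(1+ψ(Kᵢ−1)), yᵢ = Kᵢxᵢ:
  1: x = 0.582, y = 0.879
  2: x = 0.418, y = 0.121

ψ = 0.418, x_1 = 0.582, y_1 = 0.879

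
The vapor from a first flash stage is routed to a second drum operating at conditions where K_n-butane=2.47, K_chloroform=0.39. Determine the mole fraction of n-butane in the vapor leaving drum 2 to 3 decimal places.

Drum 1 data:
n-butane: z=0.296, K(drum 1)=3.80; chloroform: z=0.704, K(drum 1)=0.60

Drum 1:
Material balance + equilibrium reduce to Σ zᵢ(Kᵢ−1)/(1+ψ₁(Kᵢ−1)) = 0.
Feasibility: ΣzᵢKᵢ = 1.547, Σzᵢ/Kᵢ = 1.251 — both > 1, two phases present.
Newton iteration, ψ₁⁰ = 0.62:
  ψ₁ = 0.620: g = -0.0715, g' = -0.509 → ψ₁ = 0.479
  ψ₁ = 0.479: g = 0.0054, g' = -0.595 → ψ₁ = 0.489
Converged at ψ₁ = 0.489.
Drum-1 compositions:
  n-butane: x = 0.125, y = 0.475
  chloroform: x = 0.875, y = 0.525
Drum-2 feed = drum-1 vapor: z₂ = (0.4750, 0.5250).
Drum 2:
Rachford–Rice: g(ψ₂) = Σ zᵢ(Kᵢ−1)/(1+ψ₂(Kᵢ−1)) = 0.
g(0) = ΣzᵢKᵢ − 1 = 0.378 and g(1) = 1 − Σzᵢ/Kᵢ = -0.538, so a root lies in (0, 1).
Binary case is linear: z₁(K₁−1)(1+ψ₂(K₂−1)) + z₂(K₂−1)(1+ψ₂(K₁−1)) = 0
⇒ ψ₂ = [z₁(K₁−1)+z₂(K₂−1)] / [−(K₁−1)(K₂−1)] = 0.3780/0.8967 = 0.422
  n-butane: x = 0.293, y = 0.724
  chloroform: x = 0.707, y = 0.276

y_n-butane (drum 2) = 0.724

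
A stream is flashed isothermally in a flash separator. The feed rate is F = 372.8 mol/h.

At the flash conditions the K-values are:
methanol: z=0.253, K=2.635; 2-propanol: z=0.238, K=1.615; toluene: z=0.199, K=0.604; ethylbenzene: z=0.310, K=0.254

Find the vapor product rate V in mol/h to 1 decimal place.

V = 119.2 mol/h

Rachford–Rice: g(V/F) = Σ zᵢ(Kᵢ−1)/(1+V/F(Kᵢ−1)) = 0.
g(0) = ΣzᵢKᵢ − 1 = 0.250 and g(1) = 1 − Σzᵢ/Kᵢ = -0.793, so a root lies in (0, 1).
Newton iteration, V/F⁰ = 0.45:
  V/F = 0.450: g = -0.0911, g' = -0.717 → V/F = 0.323
  V/F = 0.323: g = -0.0022, g' = -0.693 → V/F = 0.320
Converged at V/F = 0.320.
Then V = V/F·F = 0.3198·372.8 = 119.2 mol/h and L = F − V = 253.6 mol/h.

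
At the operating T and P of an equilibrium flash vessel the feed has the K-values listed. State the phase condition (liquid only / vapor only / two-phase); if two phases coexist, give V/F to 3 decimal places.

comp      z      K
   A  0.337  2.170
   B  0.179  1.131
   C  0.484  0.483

ΣzᵢKᵢ = 1.168; Σzᵢ/Kᵢ = 1.316.
Both exceed 1, so a two-phase solution exists.
Iterate (Newton) starting at ψ = 0.5:
  ψ = 0.500: g = -0.0667, g' = -0.422 → ψ = 0.342
Converged at ψ = 0.342.

two-phase, V/F = 0.342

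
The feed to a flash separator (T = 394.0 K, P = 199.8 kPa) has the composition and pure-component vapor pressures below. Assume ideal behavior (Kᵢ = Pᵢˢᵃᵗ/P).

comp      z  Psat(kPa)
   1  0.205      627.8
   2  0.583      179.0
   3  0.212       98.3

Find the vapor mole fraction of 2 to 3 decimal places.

y_2 = 0.552

Raoult's law: Kᵢ = Pᵢˢᵃᵗ/P = Pᵢˢᵃᵗ/199.8.
  K_1 = 627.8/199.8 = 3.14214, K_2 = 179.0/199.8 = 0.89590, K_3 = 98.3/199.8 = 0.49199
Let ψ = V/F and solve Σ zᵢ(Kᵢ−1)/(1+ψ(Kᵢ−1)) = 0.
Check two-phase: ΣzᵢKᵢ = 1.271 > 1 and Σzᵢ/Kᵢ = 1.147 > 1, so g(0) = 0.271 > 0 and g(1) = -0.147 < 0.
Iterate (Newton) starting at ψ = 0.53:
  ψ = 0.530: g = -0.0060, g' = -0.316 → ψ = 0.511
Converged at ψ = 0.511.
Compositions from xᵢ = zᵢ/(1+ψ(Kᵢ−1)), yᵢ = Kᵢxᵢ:
  1: x = 0.098, y = 0.307
  2: x = 0.616, y = 0.552
  3: x = 0.286, y = 0.141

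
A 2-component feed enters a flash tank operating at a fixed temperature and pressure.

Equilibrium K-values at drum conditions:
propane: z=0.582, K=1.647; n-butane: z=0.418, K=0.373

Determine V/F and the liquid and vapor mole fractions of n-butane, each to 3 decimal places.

Rachford–Rice: g(V/F) = Σ zᵢ(Kᵢ−1)/(1+V/F(Kᵢ−1)) = 0.
Feasibility: ΣzᵢKᵢ = 1.114, Σzᵢ/Kᵢ = 1.474 — both > 1, two phases present.
Binary case is linear: z₁(K₁−1)(1+V/F(K₂−1)) + z₂(K₂−1)(1+V/F(K₁−1)) = 0
⇒ V/F = [z₁(K₁−1)+z₂(K₂−1)] / [−(K₁−1)(K₂−1)] = 0.1145/0.4057 = 0.282
Compositions from xᵢ = zᵢ/(1+V/F(Kᵢ−1)), yᵢ = Kᵢxᵢ:
  propane: x = 0.492, y = 0.811
  n-butane: x = 0.508, y = 0.189

V/F = 0.282, x_n-butane = 0.508, y_n-butane = 0.189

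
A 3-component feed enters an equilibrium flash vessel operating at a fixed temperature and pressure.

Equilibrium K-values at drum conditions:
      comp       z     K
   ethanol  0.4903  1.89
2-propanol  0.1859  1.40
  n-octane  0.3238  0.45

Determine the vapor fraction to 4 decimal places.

ψ = 0.7852

Material balance + equilibrium reduce to Σ zᵢ(Kᵢ−1)/(1+ψ(Kᵢ−1)) = 0.
Feasibility: ΣzᵢKᵢ = 1.3326, Σzᵢ/Kᵢ = 1.1118 — both > 1, two phases present.
Newton–Raphson from ψ = 0.32:
  ψ = 0.3200: g = 0.18943, g' = -0.4029 → ψ = 0.7902
  ψ = 0.7902: g = -0.00227, g' = -0.4574 → ψ = 0.7852
Converged at ψ = 0.7852.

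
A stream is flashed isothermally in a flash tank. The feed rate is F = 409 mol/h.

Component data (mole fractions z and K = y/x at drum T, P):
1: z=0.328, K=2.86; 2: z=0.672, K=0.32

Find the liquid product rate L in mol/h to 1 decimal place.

L = 359.5 mol/h

Rachford–Rice: g(V/F) = Σ zᵢ(Kᵢ−1)/(1+V/F(Kᵢ−1)) = 0.
Feasibility: ΣzᵢKᵢ = 1.153, Σzᵢ/Kᵢ = 2.215 — both > 1, two phases present.
Binary case is linear: z₁(K₁−1)(1+V/F(K₂−1)) + z₂(K₂−1)(1+V/F(K₁−1)) = 0
⇒ V/F = [z₁(K₁−1)+z₂(K₂−1)] / [−(K₁−1)(K₂−1)] = 0.1531/1.2648 = 0.121
Then V = V/F·F = 0.1211·409 = 49.5 mol/h and L = F − V = 359.5 mol/h.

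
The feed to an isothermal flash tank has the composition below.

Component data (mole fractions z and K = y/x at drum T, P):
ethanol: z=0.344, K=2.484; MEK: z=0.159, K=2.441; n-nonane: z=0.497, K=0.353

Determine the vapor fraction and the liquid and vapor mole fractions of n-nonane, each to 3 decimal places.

ψ = 0.439, x_n-nonane = 0.694, y_n-nonane = 0.245

Rachford–Rice: g(ψ) = Σ zᵢ(Kᵢ−1)/(1+ψ(Kᵢ−1)) = 0.
Feasibility: ΣzᵢKᵢ = 1.418, Σzᵢ/Kᵢ = 1.612 — both > 1, two phases present.
Newton iteration, ψ⁰ = 0.56:
  ψ = 0.560: g = -0.0987, g' = -0.839 → ψ = 0.442
  ψ = 0.442: g = -0.0024, g' = -0.808 → ψ = 0.439
Converged at ψ = 0.439.
Compositions from xᵢ = zᵢ/(1+ψ(Kᵢ−1)), yᵢ = Kᵢxᵢ:
  ethanol: x = 0.208, y = 0.517
  MEK: x = 0.097, y = 0.238
  n-nonane: x = 0.694, y = 0.245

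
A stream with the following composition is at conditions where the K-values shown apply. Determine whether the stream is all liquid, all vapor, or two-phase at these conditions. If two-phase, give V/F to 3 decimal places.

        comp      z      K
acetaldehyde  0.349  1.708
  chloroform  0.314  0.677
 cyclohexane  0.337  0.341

all liquid

ΣzᵢKᵢ = 0.924; Σzᵢ/Kᵢ = 1.656.
Since ΣzᵢKᵢ < 1 the mixture is below its bubble point — single liquid phase.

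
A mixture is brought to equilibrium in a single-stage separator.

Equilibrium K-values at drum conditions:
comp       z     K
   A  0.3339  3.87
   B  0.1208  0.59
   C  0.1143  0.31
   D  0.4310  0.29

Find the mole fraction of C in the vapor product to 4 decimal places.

y_C = 0.0438

Rachford–Rice: g(ψ) = Σ zᵢ(Kᵢ−1)/(1+ψ(Kᵢ−1)) = 0.
Feasibility: ΣzᵢKᵢ = 1.5239, Σzᵢ/Kᵢ = 2.1459 — both > 1, two phases present.
Newton–Raphson from ψ = 0.5:
  ψ = 0.5000: g = -0.26359, g' = -1.1451 → ψ = 0.2698
  ψ = 0.2698: g = 0.00897, g' = -1.3139 → ψ = 0.2766
  ψ = 0.2766: g = 0.00005, g' = -1.3000 → ψ = 0.2767
Converged at ψ = 0.2767.
Compositions from xᵢ = zᵢ/(1+ψ(Kᵢ−1)), yᵢ = Kᵢxᵢ:
  A: x = 0.1861, y = 0.7203
  B: x = 0.1363, y = 0.0804
  C: x = 0.1413, y = 0.0438
  D: x = 0.5364, y = 0.1555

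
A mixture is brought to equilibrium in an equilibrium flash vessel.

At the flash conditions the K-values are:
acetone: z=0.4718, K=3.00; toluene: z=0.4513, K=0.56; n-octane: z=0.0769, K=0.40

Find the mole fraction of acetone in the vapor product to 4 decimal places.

y_acetone = 0.5683

Rachford–Rice: g(V/F) = Σ zᵢ(Kᵢ−1)/(1+V/F(Kᵢ−1)) = 0.
Check two-phase: ΣzᵢKᵢ = 1.6989 > 1 and Σzᵢ/Kᵢ = 1.1554 > 1, so g(0) = 0.6989 > 0 and g(1) = -0.1554 < 0.
Iterate (Newton) starting at V/F = 0.5:
  V/F = 0.5000: g = 0.15131, g' = -0.6719 → V/F = 0.7252
  V/F = 0.7252: g = 0.01178, g' = -0.5895 → V/F = 0.7452
Converged at V/F = 0.7452.
Compositions from xᵢ = zᵢ/(1+V/F(Kᵢ−1)), yᵢ = Kᵢxᵢ:
  acetone: x = 0.1894, y = 0.5683
  toluene: x = 0.6715, y = 0.3760
  n-octane: x = 0.1391, y = 0.0556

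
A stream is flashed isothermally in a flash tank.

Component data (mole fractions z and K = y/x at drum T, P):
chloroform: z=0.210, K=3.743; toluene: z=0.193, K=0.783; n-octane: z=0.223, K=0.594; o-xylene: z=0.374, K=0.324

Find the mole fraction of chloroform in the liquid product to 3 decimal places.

x_chloroform = 0.152

Material balance + equilibrium reduce to Σ zᵢ(Kᵢ−1)/(1+V/F(Kᵢ−1)) = 0.
Feasibility: ΣzᵢKᵢ = 1.191, Σzᵢ/Kᵢ = 1.832 — both > 1, two phases present.
Iterate (Newton) starting at V/F = 0.5:
  V/F = 0.500: g = -0.2996, g' = -0.740 → V/F = 0.095
  V/F = 0.095: g = 0.0495, g' = -1.238 → V/F = 0.135
  V/F = 0.135: g = 0.0029, g' = -1.098 → V/F = 0.138
Converged at V/F = 0.138.
Compositions from xᵢ = zᵢ/(1+V/F(Kᵢ−1)), yᵢ = Kᵢxᵢ:
  chloroform: x = 0.152, y = 0.570
  toluene: x = 0.199, y = 0.156
  n-octane: x = 0.236, y = 0.140
  o-xylene: x = 0.412, y = 0.134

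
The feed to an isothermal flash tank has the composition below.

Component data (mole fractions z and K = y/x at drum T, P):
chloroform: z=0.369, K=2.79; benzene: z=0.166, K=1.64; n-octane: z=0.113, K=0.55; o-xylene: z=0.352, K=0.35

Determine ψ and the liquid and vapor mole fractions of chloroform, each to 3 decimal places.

Let ψ = V/F and solve Σ zᵢ(Kᵢ−1)/(1+ψ(Kᵢ−1)) = 0.
g(0) = ΣzᵢKᵢ − 1 = 0.487 and g(1) = 1 − Σzᵢ/Kᵢ = -0.445, so a root lies in (0, 1).
Newton–Raphson from ψ = 0.5:
  ψ = 0.500: g = 0.0245, g' = -0.733 → ψ = 0.533
Converged at ψ = 0.533.
Compositions from xᵢ = zᵢ/(1+ψ(Kᵢ−1)), yᵢ = Kᵢxᵢ:
  chloroform: x = 0.189, y = 0.527
  benzene: x = 0.124, y = 0.203
  n-octane: x = 0.149, y = 0.082
  o-xylene: x = 0.539, y = 0.189

ψ = 0.533, x_chloroform = 0.189, y_chloroform = 0.527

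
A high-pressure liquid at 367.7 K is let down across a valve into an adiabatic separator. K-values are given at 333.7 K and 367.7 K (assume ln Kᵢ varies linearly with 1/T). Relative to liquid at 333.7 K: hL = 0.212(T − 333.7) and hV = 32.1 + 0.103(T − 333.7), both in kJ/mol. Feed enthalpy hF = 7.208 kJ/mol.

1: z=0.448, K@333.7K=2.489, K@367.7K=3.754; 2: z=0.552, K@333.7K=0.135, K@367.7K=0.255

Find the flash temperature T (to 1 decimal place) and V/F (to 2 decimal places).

T = 338.8 K, V/F = 0.19

Adiabatic flash: solve Rachford–Rice at each trial T, then check hF = ψ·hV(T) + (1−ψ)·hL(T).
  T = 333.7 K: K = (2.489, 0.135), RR gives ψ = 0.147, H_out = 4.725 kJ/mol
  T = 367.7 K: K = (3.754, 0.255), RR gives ψ = 0.401, H_out = 18.591 kJ/mol
  T = 350.7 K: K = (3.087, 0.188), RR gives ψ = 0.288, H_out = 12.302 kJ/mol
  T = 342.2 K: K = (2.780, 0.160), RR gives ψ = 0.223, H_out = 8.761 kJ/mol
  T = 337.9 K: K = (2.630, 0.147), RR gives ψ = 0.187, H_out = 6.797 kJ/mol
  T = 340.0 K: K = (2.703, 0.153), RR gives ψ = 0.205, H_out = 7.774 kJ/mol
Linear interpolation between T = 337.9 (H_out = 6.797) and T = 340.0 (H_out = 7.774) on hF = 7.208 gives T ≈ 338.8 K, at which ψ = 0.19.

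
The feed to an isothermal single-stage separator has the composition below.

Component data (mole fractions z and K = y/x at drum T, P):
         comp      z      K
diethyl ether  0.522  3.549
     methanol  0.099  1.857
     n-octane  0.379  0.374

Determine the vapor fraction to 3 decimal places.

Material balance + equilibrium reduce to Σ zᵢ(Kᵢ−1)/(1+ψ(Kᵢ−1)) = 0.
Feasibility: ΣzᵢKᵢ = 2.178, Σzᵢ/Kᵢ = 1.214 — both > 1, two phases present.
Iterate (Newton) starting at ψ = 0.5:
  ψ = 0.500: g = 0.2990, g' = -1.006 → ψ = 0.797
  ψ = 0.797: g = 0.0156, g' = -0.986 → ψ = 0.813
Converged at ψ = 0.813.

ψ = 0.813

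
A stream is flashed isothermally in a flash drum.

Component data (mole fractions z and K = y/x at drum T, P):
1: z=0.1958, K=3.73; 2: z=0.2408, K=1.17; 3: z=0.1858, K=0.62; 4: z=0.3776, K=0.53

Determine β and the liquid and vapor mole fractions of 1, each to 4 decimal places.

Let β = V/F and solve Σ zᵢ(Kᵢ−1)/(1+β(Kᵢ−1)) = 0.
Check two-phase: ΣzᵢKᵢ = 1.3274 > 1 and Σzᵢ/Kᵢ = 1.2704 > 1, so g(0) = 0.3274 > 0 and g(1) = -0.2704 < 0.
Newton–Raphson from β = 0.64:
  β = 0.6400: g = -0.11562, g' = -0.4165 → β = 0.3624
  β = 0.3624: g = 0.01148, g' = -0.5322 → β = 0.3840
  β = 0.3840: g = 0.00019, g' = -0.5150 → β = 0.3843
Converged at β = 0.3843.
Compositions from xᵢ = zᵢ/(1+β(Kᵢ−1)), yᵢ = Kᵢxᵢ:
  1: x = 0.0955, y = 0.3564
  2: x = 0.2260, y = 0.2645
  3: x = 0.2176, y = 0.1349
  4: x = 0.4608, y = 0.2442

β = 0.3843, x_1 = 0.0955, y_1 = 0.3564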